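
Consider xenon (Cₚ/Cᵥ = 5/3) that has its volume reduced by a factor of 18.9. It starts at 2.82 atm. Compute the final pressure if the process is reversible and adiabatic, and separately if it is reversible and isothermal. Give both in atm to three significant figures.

Isothermal: P₂ = P₁(V₁/V₂) = 2.82×18.9 = 53.3 atm.
Adiabatic: P₂ = P₁(V₁/V₂)^γ = 2.82×18.9^(5/3) = 378.2 atm.

adiabatic: 378 atm; isothermal: 53.3 atm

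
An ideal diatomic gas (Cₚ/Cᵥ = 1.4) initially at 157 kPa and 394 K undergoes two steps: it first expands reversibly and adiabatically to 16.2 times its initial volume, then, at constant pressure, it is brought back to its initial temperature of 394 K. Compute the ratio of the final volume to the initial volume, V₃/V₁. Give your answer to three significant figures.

Adiabatic step: V₂/V₁ = 16.2; T₂ = T₁·(1/16.2)^(0.4) = 129.3 K.
Isobaric step: V₃/V₂ = T₃/T₂ = 394/129.3.
V₃/V₁ = (V₂/V₁)(V₃/V₂) = 16.2 × (394/129.3) = 49.35.

V₃/V₁ ≈ 49.4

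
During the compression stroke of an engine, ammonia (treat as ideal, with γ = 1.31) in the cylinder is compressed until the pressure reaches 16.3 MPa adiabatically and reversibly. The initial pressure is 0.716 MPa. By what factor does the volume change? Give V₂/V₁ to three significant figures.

From PV^γ = const, V₂/V₁ = (P₁/P₂)^(1/γ).
V₂/V₁ = (0.716/16.3)^(0.763) = 0.09203.

V₂/V₁ ≈ 0.0920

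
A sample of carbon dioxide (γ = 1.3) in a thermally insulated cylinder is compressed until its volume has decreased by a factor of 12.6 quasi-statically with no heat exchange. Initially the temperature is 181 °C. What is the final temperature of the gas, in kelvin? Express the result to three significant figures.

Adiabatic: T₁V₁^(γ−1) = T₂V₂^(γ−1) ⇒ T₂ = T₁ (V₁/V₂)^(γ−1).
T₁ = 181 °C = 454.1 K.
T₂ = 454.1 × 12.6^(0.3) = 971.2 K.

T₂ ≈ 971 K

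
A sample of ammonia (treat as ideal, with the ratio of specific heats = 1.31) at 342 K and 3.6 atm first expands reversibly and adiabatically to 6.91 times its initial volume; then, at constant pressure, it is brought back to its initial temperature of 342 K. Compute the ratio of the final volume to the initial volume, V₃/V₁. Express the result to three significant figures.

Adiabatic step: V₂/V₁ = 6.91; T₂ = T₁·(1/6.91)^(0.31) = 187.8 K.
Isobaric step: V₃/V₂ = T₃/T₂ = 342/187.8.
V₃/V₁ = (V₂/V₁)(V₃/V₂) = 6.91 × (342/187.8) = 12.58.

V₃/V₁ ≈ 12.6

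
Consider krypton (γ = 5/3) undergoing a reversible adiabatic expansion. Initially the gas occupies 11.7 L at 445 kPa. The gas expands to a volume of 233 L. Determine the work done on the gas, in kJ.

P₂ = P₁(V₁/V₂)^γ = 445×(11.7/233)^(5/3) = 3.041 kPa.
For a reversible adiabat, W_by_gas = (P₁V₁ − P₂V₂)/(γ−1).
W_by = (445000×0.0117 − 3041×0.233) / (2/3) = 6747 J.
W_on_gas = −W_by = -6747 J.

W ≈ -6.75 kJ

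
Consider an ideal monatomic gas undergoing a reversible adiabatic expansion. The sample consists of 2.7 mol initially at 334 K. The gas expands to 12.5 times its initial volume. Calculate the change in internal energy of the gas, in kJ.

ΔU ≈ -9.16 kJ

Adiabatic: T₁V₁^(γ−1) = T₂V₂^(γ−1) ⇒ T₂ = T₁ (V₁/V₂)^(γ−1).
γ = 5/3 for a monatomic ideal gas, so γ−1 = 2/3.
T₂ = 334 × (1/12.5)^(2/3) = 62.01 K.
Q = 0, so ΔU = W_on_gas = nCᵥΔT with Cᵥ = R/(γ−1) = 12.47 J/(mol·K).
ΔU = 2.7 × 12.47 × (62.01 − 334) = -9158 J.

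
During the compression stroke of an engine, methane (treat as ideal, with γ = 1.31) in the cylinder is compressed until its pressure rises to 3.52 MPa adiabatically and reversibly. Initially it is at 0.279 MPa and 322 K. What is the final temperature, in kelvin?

T₂ ≈ 587 K

Adiabatic: T₂/T₁ = (P₂/P₁)^((γ−1)/γ).
T₂ = 322 × (3.52/0.279)^(0.237) = 586.7 K.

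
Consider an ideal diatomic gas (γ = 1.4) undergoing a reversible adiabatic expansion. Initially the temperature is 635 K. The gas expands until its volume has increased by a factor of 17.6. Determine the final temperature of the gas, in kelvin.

T₂ ≈ 202 K

For a reversible adiabat TV^(γ−1) is constant, so T₂ = T₁ (V₁/V₂)^(γ−1).
T₂ = 635 × (1/17.6)^(0.4) = 201.6 K.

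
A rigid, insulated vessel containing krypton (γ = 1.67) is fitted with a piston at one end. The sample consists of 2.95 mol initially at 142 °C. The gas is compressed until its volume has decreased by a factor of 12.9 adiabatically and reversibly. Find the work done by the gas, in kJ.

Adiabatic: T₁V₁^(γ−1) = T₂V₂^(γ−1) ⇒ T₂ = T₁ (V₁/V₂)^(γ−1).
T₁ = 142 °C = 415.1 K.
T₂ = 415.1 × 12.9^(0.67) = 2303 K.
Q = 0, so ΔU = W_on_gas = nCᵥΔT with Cᵥ = R/(γ−1) = 12.41 J/(mol·K).
ΔU = 2.95 × 12.41 × (2303 − 415.1) = 69110 J.
Work done by the gas = −ΔU = -69110 J.

W ≈ -69.1 kJ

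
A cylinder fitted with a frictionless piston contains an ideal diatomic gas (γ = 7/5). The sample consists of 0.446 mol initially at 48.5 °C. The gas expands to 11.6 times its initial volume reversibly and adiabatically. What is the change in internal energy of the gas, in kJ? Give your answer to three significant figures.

ΔU ≈ -1.86 kJ

For a reversible adiabat TV^(γ−1) is constant, so T₂ = T₁ (V₁/V₂)^(γ−1).
T₁ = 48.5 °C = 321.6 K.
T₂ = 321.6 × (1/11.6)^(2/5) = 120.7 K.
Q = 0, so ΔU = W_on_gas = nCᵥΔT with Cᵥ = R/(γ−1) = 20.79 J/(mol·K).
ΔU = 0.446 × 20.79 × (120.7 − 321.6) = -1863 J.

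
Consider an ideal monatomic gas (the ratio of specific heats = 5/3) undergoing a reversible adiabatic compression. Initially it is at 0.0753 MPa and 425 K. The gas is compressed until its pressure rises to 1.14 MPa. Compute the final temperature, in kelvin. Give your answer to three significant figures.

T₂ ≈ 1260 K

Adiabatic: T₂/T₁ = (P₂/P₁)^((γ−1)/γ).
T₂ = 425 × (1.14/0.0753)^(2/5) = 1260 K.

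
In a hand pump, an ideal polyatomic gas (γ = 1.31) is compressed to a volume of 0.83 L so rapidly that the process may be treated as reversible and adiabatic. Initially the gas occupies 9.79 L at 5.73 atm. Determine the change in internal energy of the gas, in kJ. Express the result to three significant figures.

ΔU ≈ 21.1 kJ

P₂ = P₁(V₁/V₂)^γ = 5.73×(9.79/0.83)^(1.31) = 145.2 atm.
For a reversible adiabat, W_by_gas = (P₁V₁ − P₂V₂)/(γ−1).
W_by = (580600×0.00979 − 1.472×10^7×0.00083) / (0.31) = -21070 J.
Q = 0 ⇒ ΔU = −W_by = 21070 J.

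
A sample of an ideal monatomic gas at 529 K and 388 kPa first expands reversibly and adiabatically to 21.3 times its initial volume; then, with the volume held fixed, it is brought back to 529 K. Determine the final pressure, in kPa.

For a monatomic ideal gas γ = 5/3.
Adiabatic step (PV^γ = const): P₂ = 388×(1/21.3)^(5/3) = 2.371 kPa; T₂ = 529×(1/21.3)^(2/3) = 68.84 K.
Isochoric: P₃ = P₂(T₃/T₂) = 2.371 × (529/68.84) = 18.22 kPa.

P₃ ≈ 18.2 kPa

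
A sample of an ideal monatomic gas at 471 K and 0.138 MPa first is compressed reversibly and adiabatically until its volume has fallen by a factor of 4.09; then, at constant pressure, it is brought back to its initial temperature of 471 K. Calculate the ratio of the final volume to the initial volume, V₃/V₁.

V₃/V₁ ≈ 0.0956

For a monatomic ideal gas γ = 5/3.
Adiabatic step: V₂/V₁ = 0.2445; T₂ = T₁·4.09^(2/3) = 1205 K.
Isobaric step: V₃/V₂ = T₃/T₂ = 471/1205.
V₃/V₁ = (V₂/V₁)(V₃/V₂) = 0.2445 × (471/1205) = 0.0956.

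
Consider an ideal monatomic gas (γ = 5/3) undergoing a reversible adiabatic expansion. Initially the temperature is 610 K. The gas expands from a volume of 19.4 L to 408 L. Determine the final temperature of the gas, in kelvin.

For a reversible adiabat TV^(γ−1) is constant, so T₂ = T₁ (V₁/V₂)^(γ−1).
T₂ = 610 × (19.4/408)^(2/3) = 80.06 K.

T₂ ≈ 80.1 K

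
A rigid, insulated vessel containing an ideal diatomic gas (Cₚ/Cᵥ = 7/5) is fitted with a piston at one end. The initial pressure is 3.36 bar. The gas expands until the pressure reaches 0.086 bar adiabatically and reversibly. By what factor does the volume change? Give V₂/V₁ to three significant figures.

V₂/V₁ ≈ 13.7

From PV^γ = const, V₂/V₁ = (P₁/P₂)^(1/γ).
V₂/V₁ = (3.36/0.086)^(5/7) = 13.71.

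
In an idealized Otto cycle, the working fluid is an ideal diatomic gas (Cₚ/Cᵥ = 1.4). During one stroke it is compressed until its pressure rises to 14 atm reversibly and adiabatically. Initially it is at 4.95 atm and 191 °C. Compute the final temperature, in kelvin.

T₂ ≈ 625 K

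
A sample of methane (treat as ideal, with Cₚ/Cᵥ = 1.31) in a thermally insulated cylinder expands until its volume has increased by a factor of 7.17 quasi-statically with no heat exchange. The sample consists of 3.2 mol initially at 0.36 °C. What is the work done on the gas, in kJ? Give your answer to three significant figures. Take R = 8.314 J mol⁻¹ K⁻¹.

Adiabatic: T₁V₁^(γ−1) = T₂V₂^(γ−1) ⇒ T₂ = T₁ (V₁/V₂)^(γ−1).
T₁ = 0.36 °C = 273.5 K.
T₂ = 273.5 × (1/7.17)^(0.31) = 148.5 K.
Q = 0, so ΔU = W_on_gas = nCᵥΔT with Cᵥ = R/(γ−1) = 26.82 J/(mol·K).
ΔU = 3.2 × 26.82 × (148.5 − 273.5) = -10730 J.

W ≈ -10.7 kJ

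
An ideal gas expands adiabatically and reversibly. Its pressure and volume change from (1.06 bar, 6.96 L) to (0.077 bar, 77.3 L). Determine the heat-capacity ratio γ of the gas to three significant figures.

PV^γ = const ⇒ γ = ln(P₂/P₁) / ln(V₁/V₂).
γ = ln(0.077/1.06) / ln(6.96/77.3) = 1.089.

γ ≈ 1.09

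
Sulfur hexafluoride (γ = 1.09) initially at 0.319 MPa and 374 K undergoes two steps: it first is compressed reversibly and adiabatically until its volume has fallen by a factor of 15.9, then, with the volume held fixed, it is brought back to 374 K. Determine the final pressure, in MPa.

P₃ ≈ 5.07 MPa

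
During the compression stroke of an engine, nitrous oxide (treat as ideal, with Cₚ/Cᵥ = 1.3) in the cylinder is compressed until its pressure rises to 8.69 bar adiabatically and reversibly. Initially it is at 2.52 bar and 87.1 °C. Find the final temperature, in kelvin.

Along an adiabat T P^((1−γ)/γ) is constant, so T₂ = T₁ (P₂/P₁)^((γ−1)/γ).
T₁ = 87.1 °C = 360.2 K.
T₂ = 360.2 × (8.69/2.52)^(0.231) = 479.4 K.

T₂ ≈ 479 K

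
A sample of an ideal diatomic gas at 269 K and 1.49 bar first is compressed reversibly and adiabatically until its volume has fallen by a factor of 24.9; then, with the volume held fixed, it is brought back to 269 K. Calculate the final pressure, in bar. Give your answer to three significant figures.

For a diatomic ideal gas γ = 7/5.
Adiabatic step (PV^γ = const): P₂ = 1.49×24.9^(7/5) = 134.2 bar; T₂ = 269×24.9^(2/5) = 973.3 K.
Isochoric: P₃ = P₂(T₃/T₂) = 134.2 × (269/973.3) = 37.1 bar.

P₃ ≈ 37.1 bar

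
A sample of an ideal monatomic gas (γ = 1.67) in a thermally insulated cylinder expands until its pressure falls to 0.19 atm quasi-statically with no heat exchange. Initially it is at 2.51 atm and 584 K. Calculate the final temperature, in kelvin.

Adiabatic: T₂/T₁ = (P₂/P₁)^((γ−1)/γ).
T₂ = 584 × (0.19/2.51)^(0.401) = 207.3 K.

T₂ ≈ 207 K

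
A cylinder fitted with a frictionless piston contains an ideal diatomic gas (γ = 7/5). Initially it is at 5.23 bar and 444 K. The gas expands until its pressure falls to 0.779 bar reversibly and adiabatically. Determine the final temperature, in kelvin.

Along an adiabat T P^((1−γ)/γ) is constant, so T₂ = T₁ (P₂/P₁)^((γ−1)/γ).
T₂ = 444 × (0.779/5.23)^(2/7) = 257.7 K.

T₂ ≈ 258 K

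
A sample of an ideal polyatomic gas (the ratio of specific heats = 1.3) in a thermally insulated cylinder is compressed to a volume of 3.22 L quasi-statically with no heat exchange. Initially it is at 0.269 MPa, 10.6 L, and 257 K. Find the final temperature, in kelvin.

T₂ ≈ 367 K

Adiabatic: T₁V₁^(γ−1) = T₂V₂^(γ−1) ⇒ T₂ = T₁ (V₁/V₂)^(γ−1).
T₂ = 257 × (10.6/3.22)^(0.3) = 367.4 K.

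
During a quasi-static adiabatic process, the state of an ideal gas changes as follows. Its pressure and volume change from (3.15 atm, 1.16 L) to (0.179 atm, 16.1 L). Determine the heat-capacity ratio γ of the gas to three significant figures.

PV^γ = const ⇒ γ = ln(P₂/P₁) / ln(V₁/V₂).
γ = ln(0.179/3.15) / ln(1.16/16.1) = 1.09.

γ ≈ 1.09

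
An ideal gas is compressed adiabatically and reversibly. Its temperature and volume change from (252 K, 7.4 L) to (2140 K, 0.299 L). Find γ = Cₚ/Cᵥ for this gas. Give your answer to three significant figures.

γ ≈ 1.67

TV^(γ−1) = const ⇒ γ − 1 = ln(T₂/T₁) / ln(V₁/V₂).
γ = 1 + ln(2140/252) / ln(7.4/0.299) = 1.667.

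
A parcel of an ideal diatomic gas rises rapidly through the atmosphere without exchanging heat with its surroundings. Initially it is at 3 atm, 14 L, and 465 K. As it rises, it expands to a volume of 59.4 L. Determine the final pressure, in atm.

P₂ ≈ 0.397 atm

Adiabatic: P₁V₁^γ = P₂V₂^γ ⇒ P₂ = P₁ (V₁/V₂)^γ.
γ = 7/5 for a diatomic ideal gas.
P₂ = 3 × (14/59.4)^(7/5) = 0.3966 atm.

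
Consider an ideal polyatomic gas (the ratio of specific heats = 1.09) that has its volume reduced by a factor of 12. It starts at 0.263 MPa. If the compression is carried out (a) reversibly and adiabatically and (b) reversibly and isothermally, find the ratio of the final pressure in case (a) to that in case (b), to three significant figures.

Isothermal: P_b = P₁(V₁/V₂) = 0.263×12.
Adiabatic: P_a = P₁(V₁/V₂)^γ = 0.263×12^(1.09).
P_a/P_b = (V₁/V₂)^(γ−1) = 12^(0.09) = 1.251.

P_adiabatic / P_isothermal ≈ 1.25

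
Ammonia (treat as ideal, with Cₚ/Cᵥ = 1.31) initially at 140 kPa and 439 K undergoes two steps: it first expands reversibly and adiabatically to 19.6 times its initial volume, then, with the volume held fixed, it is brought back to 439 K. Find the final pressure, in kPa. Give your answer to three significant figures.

P₃ ≈ 7.14 kPa

Adiabatic step (PV^γ = const): P₂ = 140×(1/19.6)^(1.31) = 2.84 kPa; T₂ = 439×(1/19.6)^(0.31) = 174.5 K.
Isochoric: P₃ = P₂(T₃/T₂) = 2.84 × (439/174.5) = 7.143 kPa.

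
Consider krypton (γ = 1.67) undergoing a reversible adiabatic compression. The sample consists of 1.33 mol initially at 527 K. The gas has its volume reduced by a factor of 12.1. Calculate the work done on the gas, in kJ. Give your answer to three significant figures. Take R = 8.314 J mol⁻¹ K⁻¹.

W ≈ 37.5 kJ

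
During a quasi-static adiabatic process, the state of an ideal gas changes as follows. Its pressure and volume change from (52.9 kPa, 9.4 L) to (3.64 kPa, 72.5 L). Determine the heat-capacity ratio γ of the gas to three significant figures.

γ ≈ 1.31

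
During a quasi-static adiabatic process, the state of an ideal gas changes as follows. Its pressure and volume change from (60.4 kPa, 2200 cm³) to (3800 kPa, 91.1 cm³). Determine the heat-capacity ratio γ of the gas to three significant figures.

γ ≈ 1.30

PV^γ = const ⇒ γ = ln(P₂/P₁) / ln(V₁/V₂).
γ = ln(3800/60.4) / ln(2200/91.1) = 1.301.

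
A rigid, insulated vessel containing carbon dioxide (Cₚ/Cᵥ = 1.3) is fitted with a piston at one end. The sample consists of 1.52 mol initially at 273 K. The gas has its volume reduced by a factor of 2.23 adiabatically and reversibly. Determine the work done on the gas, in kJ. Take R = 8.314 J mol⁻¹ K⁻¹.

For a reversible adiabat TV^(γ−1) is constant, so T₂ = T₁ (V₁/V₂)^(γ−1).
T₂ = 273 × 2.23^(0.3) = 347.3 K.
Q = 0, so ΔU = W_on_gas = nCᵥΔT with Cᵥ = R/(γ−1) = 27.71 J/(mol·K).
ΔU = 1.52 × 27.71 × (347.3 − 273) = 3128 J.

W ≈ 3.13 kJ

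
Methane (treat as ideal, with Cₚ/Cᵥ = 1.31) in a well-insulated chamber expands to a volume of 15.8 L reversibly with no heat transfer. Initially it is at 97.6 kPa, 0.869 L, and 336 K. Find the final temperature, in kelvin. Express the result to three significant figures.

T₂ ≈ 137 K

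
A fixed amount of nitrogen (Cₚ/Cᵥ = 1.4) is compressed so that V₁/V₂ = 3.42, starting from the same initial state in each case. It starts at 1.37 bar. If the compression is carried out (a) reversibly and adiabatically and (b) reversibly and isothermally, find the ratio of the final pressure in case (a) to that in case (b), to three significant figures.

P_adiabatic / P_isothermal ≈ 1.64

Isothermal: P_b = P₁(V₁/V₂) = 1.37×3.42.
Adiabatic: P_a = P₁(V₁/V₂)^γ = 1.37×3.42^(1.4).
P_a/P_b = (V₁/V₂)^(γ−1) = 3.42^(0.4) = 1.635.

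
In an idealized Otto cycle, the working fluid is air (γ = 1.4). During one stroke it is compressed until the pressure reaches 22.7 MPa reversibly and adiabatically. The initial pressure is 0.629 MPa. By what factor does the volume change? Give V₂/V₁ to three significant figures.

From PV^γ = const, V₂/V₁ = (P₁/P₂)^(1/γ).
V₂/V₁ = (0.629/22.7)^(0.714) = 0.07719.

V₂/V₁ ≈ 0.0772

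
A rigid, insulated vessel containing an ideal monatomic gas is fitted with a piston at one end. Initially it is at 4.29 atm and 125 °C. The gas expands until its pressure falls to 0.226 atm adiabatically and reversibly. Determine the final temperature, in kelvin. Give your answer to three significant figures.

T₂ ≈ 123 K

Adiabatic: T₂/T₁ = (P₂/P₁)^((γ−1)/γ).
For a monatomic ideal gas γ = 5/3, so (γ−1)/γ = 2/5.
T₁ = 125 °C = 398.1 K.
T₂ = 398.1 × (0.226/4.29)^(2/5) = 122.7 K.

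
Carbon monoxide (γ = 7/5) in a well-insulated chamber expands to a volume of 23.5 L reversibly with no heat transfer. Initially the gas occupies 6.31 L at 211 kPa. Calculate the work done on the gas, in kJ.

P₂ = P₁(V₁/V₂)^γ = 211×(6.31/23.5)^(7/5) = 33.48 kPa.
For a reversible adiabat, W_by_gas = (P₁V₁ − P₂V₂)/(γ−1).
W_by = (211000×0.00631 − 33480×0.0235) / (2/5) = 1361 J.
W_on_gas = −W_by = -1361 J.

W ≈ -1.36 kJ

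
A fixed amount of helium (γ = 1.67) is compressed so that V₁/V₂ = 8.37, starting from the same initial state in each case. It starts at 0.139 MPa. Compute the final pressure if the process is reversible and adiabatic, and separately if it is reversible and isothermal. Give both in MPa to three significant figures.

adiabatic: 4.83 MPa; isothermal: 1.16 MPa

Isothermal: P₂ = P₁(V₁/V₂) = 0.139×8.37 = 1.163 MPa.
Adiabatic: P₂ = P₁(V₁/V₂)^γ = 0.139×8.37^(1.67) = 4.83 MPa.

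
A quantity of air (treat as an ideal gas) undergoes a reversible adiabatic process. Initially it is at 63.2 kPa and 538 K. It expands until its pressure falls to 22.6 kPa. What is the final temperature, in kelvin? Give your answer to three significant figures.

T₂ ≈ 401 K

Adiabatic: T₂/T₁ = (P₂/P₁)^((γ−1)/γ).
For a diatomic ideal gas γ = 7/5, so (γ−1)/γ = 2/7.
T₂ = 538 × (22.6/63.2)^(2/7) = 401 K.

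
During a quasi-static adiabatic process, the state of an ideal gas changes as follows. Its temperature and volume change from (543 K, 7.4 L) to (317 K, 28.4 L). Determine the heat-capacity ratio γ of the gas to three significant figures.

TV^(γ−1) = const ⇒ γ − 1 = ln(T₂/T₁) / ln(V₁/V₂).
γ = 1 + ln(317/543) / ln(7.4/28.4) = 1.4.

γ ≈ 1.40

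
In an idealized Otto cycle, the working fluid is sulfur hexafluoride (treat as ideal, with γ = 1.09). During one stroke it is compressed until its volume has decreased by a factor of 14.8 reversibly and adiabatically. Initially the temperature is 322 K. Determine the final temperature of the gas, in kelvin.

T₂ ≈ 410 K

Adiabatic: T₁V₁^(γ−1) = T₂V₂^(γ−1) ⇒ T₂ = T₁ (V₁/V₂)^(γ−1).
T₂ = 322 × 14.8^(0.09) = 410.4 K.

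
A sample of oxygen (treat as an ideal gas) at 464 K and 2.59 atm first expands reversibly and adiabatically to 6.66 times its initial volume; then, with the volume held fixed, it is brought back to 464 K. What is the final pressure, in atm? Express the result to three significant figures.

For a diatomic ideal gas γ = 7/5.
Adiabatic step (PV^γ = const): P₂ = 2.59×(1/6.66)^(7/5) = 0.1822 atm; T₂ = 464×(1/6.66)^(2/5) = 217.3 K.
Isochoric: P₃ = P₂(T₃/T₂) = 0.1822 × (464/217.3) = 0.3889 atm.

P₃ ≈ 0.389 atm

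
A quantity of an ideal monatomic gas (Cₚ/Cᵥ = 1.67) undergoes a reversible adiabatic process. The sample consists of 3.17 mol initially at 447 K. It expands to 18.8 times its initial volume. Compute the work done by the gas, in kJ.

For a reversible adiabat TV^(γ−1) is constant, so T₂ = T₁ (V₁/V₂)^(γ−1).
T₂ = 447 × (1/18.8)^(0.67) = 62.61 K.
Q = 0, so ΔU = W_on_gas = nCᵥΔT with Cᵥ = R/(γ−1) = 12.41 J/(mol·K).
ΔU = 3.17 × 12.41 × (62.61 − 447) = -15120 J.
Work done by the gas = −ΔU = 15120 J.

W ≈ 15.1 kJ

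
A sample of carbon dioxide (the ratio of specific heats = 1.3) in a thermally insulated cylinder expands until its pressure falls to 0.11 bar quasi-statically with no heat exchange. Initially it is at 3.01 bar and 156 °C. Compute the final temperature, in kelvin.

T₂ ≈ 200 K

Along an adiabat T P^((1−γ)/γ) is constant, so T₂ = T₁ (P₂/P₁)^((γ−1)/γ).
T₁ = 156 °C = 429.1 K.
T₂ = 429.1 × (0.11/3.01)^(0.231) = 200 K.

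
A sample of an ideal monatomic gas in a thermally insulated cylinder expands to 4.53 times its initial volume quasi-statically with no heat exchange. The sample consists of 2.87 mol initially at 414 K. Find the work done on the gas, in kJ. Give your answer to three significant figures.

For a reversible adiabat TV^(γ−1) is constant, so T₂ = T₁ (V₁/V₂)^(γ−1).
γ = 5/3 for a monatomic ideal gas, so γ−1 = 2/3.
T₂ = 414 × (1/4.53)^(2/3) = 151.2 K.
Q = 0, so ΔU = W_on_gas = nCᵥΔT with Cᵥ = R/(γ−1) = 12.47 J/(mol·K).
ΔU = 2.87 × 12.47 × (151.2 − 414) = -9405 J.

W ≈ -9.41 kJ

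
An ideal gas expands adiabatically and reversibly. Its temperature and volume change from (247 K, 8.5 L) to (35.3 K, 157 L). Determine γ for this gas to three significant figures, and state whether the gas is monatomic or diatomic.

TV^(γ−1) = const ⇒ γ − 1 = ln(T₂/T₁) / ln(V₁/V₂).
γ = 1 + ln(35.3/247) / ln(8.5/157) = 1.667.
γ ≈ 1.67 is close to 5/3, so the gas is monatomic.

γ ≈ 1.67; monatomic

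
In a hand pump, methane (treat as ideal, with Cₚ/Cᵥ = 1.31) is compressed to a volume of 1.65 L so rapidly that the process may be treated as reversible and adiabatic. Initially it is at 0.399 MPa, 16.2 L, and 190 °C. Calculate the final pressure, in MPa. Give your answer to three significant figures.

P₂ ≈ 7.95 MPa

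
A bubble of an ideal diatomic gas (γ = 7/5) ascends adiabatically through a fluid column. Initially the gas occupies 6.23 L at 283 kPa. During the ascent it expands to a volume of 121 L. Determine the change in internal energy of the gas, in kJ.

ΔU ≈ -3.06 kJ

P₂ = P₁(V₁/V₂)^γ = 283×(6.23/121)^(7/5) = 4.448 kPa.
For a reversible adiabat, W_by_gas = (P₁V₁ − P₂V₂)/(γ−1).
W_by = (283000×0.00623 − 4448×0.121) / (2/5) = 3062 J.
Q = 0 ⇒ ΔU = −W_by = -3062 J.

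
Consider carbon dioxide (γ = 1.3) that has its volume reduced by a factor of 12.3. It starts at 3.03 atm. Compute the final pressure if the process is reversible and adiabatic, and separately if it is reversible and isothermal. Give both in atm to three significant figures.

Isothermal: P₂ = P₁(V₁/V₂) = 3.03×12.3 = 37.27 atm.
Adiabatic: P₂ = P₁(V₁/V₂)^γ = 3.03×12.3^(1.3) = 79.13 atm.

adiabatic: 79.1 atm; isothermal: 37.3 atm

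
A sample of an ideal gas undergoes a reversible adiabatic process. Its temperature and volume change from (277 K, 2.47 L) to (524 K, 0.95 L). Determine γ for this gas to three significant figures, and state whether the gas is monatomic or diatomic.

γ ≈ 1.67; monatomic

TV^(γ−1) = const ⇒ γ − 1 = ln(T₂/T₁) / ln(V₁/V₂).
γ = 1 + ln(524/277) / ln(2.47/0.95) = 1.667.
γ ≈ 1.67 is close to 5/3, so the gas is monatomic.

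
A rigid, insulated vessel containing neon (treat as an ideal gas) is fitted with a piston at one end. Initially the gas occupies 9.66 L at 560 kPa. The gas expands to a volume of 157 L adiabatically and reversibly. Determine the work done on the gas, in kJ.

W ≈ -6.85 kJ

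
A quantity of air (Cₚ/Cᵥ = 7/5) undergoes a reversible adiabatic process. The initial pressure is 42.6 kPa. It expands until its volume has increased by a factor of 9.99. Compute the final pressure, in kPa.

Adiabatic: P₁V₁^γ = P₂V₂^γ ⇒ P₂ = P₁ (V₁/V₂)^γ.
P₂ = 42.6 × (1/9.99)^(7/5) = 1.698 kPa.

P₂ ≈ 1.70 kPa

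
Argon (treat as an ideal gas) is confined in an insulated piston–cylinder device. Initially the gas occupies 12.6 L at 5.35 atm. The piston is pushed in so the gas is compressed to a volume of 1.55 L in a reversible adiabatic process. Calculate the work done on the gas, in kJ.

W ≈ 31.2 kJ

γ = 5/3 for a monatomic ideal gas.
P₂ = P₁(V₁/V₂)^γ = 5.35×(12.6/1.55)^(5/3) = 175.8 atm.
For a reversible adiabat, W_by_gas = (P₁V₁ − P₂V₂)/(γ−1).
W_by = (542100×0.0126 − 1.782×10^7×0.00155) / (2/3) = -31180 J.
W_on_gas = −W_by = 31180 J.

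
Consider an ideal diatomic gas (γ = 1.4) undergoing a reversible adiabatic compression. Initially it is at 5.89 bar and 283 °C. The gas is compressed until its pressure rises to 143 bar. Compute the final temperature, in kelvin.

Adiabatic: T₂/T₁ = (P₂/P₁)^((γ−1)/γ).
T₁ = 283 °C = 556.1 K.
T₂ = 556.1 × (143/5.89)^(0.286) = 1383 K.

T₂ ≈ 1380 K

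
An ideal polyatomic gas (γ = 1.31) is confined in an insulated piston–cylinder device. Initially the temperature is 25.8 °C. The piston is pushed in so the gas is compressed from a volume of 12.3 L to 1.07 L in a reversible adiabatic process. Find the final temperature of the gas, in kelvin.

T₂ ≈ 637 K

Adiabatic: T₁V₁^(γ−1) = T₂V₂^(γ−1) ⇒ T₂ = T₁ (V₁/V₂)^(γ−1).
T₁ = 25.8 °C = 298.9 K.
T₂ = 298.9 × (12.3/1.07)^(0.31) = 637.3 K.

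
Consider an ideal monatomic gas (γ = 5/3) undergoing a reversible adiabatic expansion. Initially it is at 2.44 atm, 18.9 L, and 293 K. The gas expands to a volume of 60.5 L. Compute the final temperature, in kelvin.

For a reversible adiabat TV^(γ−1) is constant, so T₂ = T₁ (V₁/V₂)^(γ−1).
T₂ = 293 × (18.9/60.5)^(2/3) = 134.9 K.

T₂ ≈ 135 K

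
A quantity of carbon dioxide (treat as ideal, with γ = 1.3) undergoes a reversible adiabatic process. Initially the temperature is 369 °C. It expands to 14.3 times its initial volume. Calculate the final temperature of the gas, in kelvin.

T₂ ≈ 289 K

Adiabatic: T₁V₁^(γ−1) = T₂V₂^(γ−1) ⇒ T₂ = T₁ (V₁/V₂)^(γ−1).
T₁ = 369 °C = 642.1 K.
T₂ = 642.1 × (1/14.3)^(0.3) = 289.1 K.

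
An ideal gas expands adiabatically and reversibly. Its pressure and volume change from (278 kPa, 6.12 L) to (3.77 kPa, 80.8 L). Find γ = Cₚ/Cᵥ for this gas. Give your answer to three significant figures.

γ ≈ 1.67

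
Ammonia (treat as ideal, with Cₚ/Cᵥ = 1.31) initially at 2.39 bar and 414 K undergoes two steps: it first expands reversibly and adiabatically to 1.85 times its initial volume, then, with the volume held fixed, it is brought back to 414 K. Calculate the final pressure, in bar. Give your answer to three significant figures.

P₃ ≈ 1.29 bar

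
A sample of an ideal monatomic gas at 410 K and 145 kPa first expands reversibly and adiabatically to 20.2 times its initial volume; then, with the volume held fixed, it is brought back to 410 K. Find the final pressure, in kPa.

For a monatomic ideal gas γ = 5/3.
Adiabatic step (PV^γ = const): P₂ = 145×(1/20.2)^(5/3) = 0.9678 kPa; T₂ = 410×(1/20.2)^(2/3) = 55.28 K.
Isochoric: P₃ = P₂(T₃/T₂) = 0.9678 × (410/55.28) = 7.178 kPa.

P₃ ≈ 7.18 kPa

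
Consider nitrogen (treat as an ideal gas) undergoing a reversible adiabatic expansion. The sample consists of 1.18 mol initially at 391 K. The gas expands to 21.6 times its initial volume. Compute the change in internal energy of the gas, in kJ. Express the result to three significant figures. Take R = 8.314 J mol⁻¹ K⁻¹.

For a reversible adiabat TV^(γ−1) is constant, so T₂ = T₁ (V₁/V₂)^(γ−1).
γ = 7/5 for a diatomic ideal gas, so γ−1 = 2/5.
T₂ = 391 × (1/21.6)^(2/5) = 114.4 K.
Q = 0, so ΔU = W_on_gas = nCᵥΔT with Cᵥ = R/(γ−1) = 20.79 J/(mol·K).
ΔU = 1.18 × 20.79 × (114.4 − 391) = -6784 J.

ΔU ≈ -6.78 kJ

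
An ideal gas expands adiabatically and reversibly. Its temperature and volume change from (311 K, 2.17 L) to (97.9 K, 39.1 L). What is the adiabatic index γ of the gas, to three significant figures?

TV^(γ−1) = const ⇒ γ − 1 = ln(T₂/T₁) / ln(V₁/V₂).
γ = 1 + ln(97.9/311) / ln(2.17/39.1) = 1.4.

γ ≈ 1.40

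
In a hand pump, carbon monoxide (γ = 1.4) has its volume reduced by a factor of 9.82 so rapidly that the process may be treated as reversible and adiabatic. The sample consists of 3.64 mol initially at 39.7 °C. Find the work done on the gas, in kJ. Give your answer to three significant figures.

W ≈ 35.4 kJ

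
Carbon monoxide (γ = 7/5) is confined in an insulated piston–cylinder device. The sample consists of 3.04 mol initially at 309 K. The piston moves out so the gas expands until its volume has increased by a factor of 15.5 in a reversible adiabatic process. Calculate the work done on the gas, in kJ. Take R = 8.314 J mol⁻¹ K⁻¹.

W ≈ -13.0 kJ

Adiabatic: T₁V₁^(γ−1) = T₂V₂^(γ−1) ⇒ T₂ = T₁ (V₁/V₂)^(γ−1).
T₂ = 309 × (1/15.5)^(2/5) = 103.2 K.
Q = 0, so ΔU = W_on_gas = nCᵥΔT with Cᵥ = R/(γ−1) = 20.79 J/(mol·K).
ΔU = 3.04 × 20.79 × (103.2 − 309) = -13000 J.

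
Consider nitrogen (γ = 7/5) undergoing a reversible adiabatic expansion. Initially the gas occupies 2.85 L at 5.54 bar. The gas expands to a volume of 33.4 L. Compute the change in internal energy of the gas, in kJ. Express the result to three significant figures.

ΔU ≈ -2.47 kJ

P₂ = P₁(V₁/V₂)^γ = 5.54×(2.85/33.4)^(7/5) = 0.1766 bar.
For a reversible adiabat, W_by_gas = (P₁V₁ − P₂V₂)/(γ−1).
W_by = (554000×0.00285 − 17660×0.0334) / (2/5) = 2472 J.
Q = 0 ⇒ ΔU = −W_by = -2472 J.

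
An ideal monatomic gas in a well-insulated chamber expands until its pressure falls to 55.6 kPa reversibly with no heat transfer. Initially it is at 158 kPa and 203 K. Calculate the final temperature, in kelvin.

T₂ ≈ 134 K

Adiabatic: T₂/T₁ = (P₂/P₁)^((γ−1)/γ).
For a monatomic ideal gas γ = 5/3, so (γ−1)/γ = 2/5.
T₂ = 203 × (55.6/158)^(2/5) = 133.7 K.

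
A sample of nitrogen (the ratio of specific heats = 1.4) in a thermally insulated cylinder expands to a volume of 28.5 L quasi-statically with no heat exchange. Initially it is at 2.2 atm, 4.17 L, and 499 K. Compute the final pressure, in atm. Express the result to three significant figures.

P₂ ≈ 0.149 atm

Since PV^γ is constant along a reversible adiabat, P₂ = P₁ (V₁/V₂)^γ.
P₂ = 2.2 × (4.17/28.5)^(1.4) = 0.1492 atm.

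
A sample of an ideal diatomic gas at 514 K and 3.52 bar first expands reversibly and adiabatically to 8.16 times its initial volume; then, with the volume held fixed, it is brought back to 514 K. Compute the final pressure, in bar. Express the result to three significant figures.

P₃ ≈ 0.431 bar

For a diatomic ideal gas γ = 7/5.
Adiabatic step (PV^γ = const): P₂ = 3.52×(1/8.16)^(7/5) = 0.1863 bar; T₂ = 514×(1/8.16)^(2/5) = 222 K.
Isochoric: P₃ = P₂(T₃/T₂) = 0.1863 × (514/222) = 0.4314 bar.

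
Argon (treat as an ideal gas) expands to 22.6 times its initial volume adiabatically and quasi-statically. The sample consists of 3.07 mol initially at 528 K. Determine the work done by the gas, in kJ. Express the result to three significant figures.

W ≈ 17.7 kJ

Adiabatic: T₁V₁^(γ−1) = T₂V₂^(γ−1) ⇒ T₂ = T₁ (V₁/V₂)^(γ−1).
γ = 5/3 for a monatomic ideal gas, so γ−1 = 2/3.
T₂ = 528 × (1/22.6)^(2/3) = 66.05 K.
Q = 0, so ΔU = W_on_gas = nCᵥΔT with Cᵥ = R/(γ−1) = 12.47 J/(mol·K).
ΔU = 3.07 × 12.47 × (66.05 − 528) = -17690 J.
Work done by the gas = −ΔU = 17690 J.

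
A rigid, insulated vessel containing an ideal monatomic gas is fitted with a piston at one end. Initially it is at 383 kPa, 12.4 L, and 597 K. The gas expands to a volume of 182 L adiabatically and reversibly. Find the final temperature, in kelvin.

Adiabatic: T₁V₁^(γ−1) = T₂V₂^(γ−1) ⇒ T₂ = T₁ (V₁/V₂)^(γ−1).
γ = 5/3 for a monatomic ideal gas.
T₂ = 597 × (12.4/182)^(2/3) = 99.59 K.

T₂ ≈ 99.6 K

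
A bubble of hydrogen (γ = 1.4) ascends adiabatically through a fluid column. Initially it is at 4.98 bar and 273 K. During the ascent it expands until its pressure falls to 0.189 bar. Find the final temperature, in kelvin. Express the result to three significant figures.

T₂ ≈ 107 K

Adiabatic: T₂/T₁ = (P₂/P₁)^((γ−1)/γ).
T₂ = 273 × (0.189/4.98)^(0.286) = 107.2 K.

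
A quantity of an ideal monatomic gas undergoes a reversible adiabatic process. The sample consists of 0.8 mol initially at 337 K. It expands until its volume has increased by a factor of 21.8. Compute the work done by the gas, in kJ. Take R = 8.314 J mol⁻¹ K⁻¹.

W ≈ 2.93 kJ

Adiabatic: T₁V₁^(γ−1) = T₂V₂^(γ−1) ⇒ T₂ = T₁ (V₁/V₂)^(γ−1).
γ = 5/3 for a monatomic ideal gas, so γ−1 = 2/3.
T₂ = 337 × (1/21.8)^(2/3) = 43.18 K.
Q = 0, so ΔU = W_on_gas = nCᵥΔT with Cᵥ = R/(γ−1) = 12.47 J/(mol·K).
ΔU = 0.8 × 12.47 × (43.18 − 337) = -2931 J.
Work done by the gas = −ΔU = 2931 J.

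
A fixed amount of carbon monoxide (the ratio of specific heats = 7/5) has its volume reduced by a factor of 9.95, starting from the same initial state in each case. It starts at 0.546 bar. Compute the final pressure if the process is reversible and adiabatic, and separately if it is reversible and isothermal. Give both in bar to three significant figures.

adiabatic: 13.6 bar; isothermal: 5.43 bar

Isothermal: P₂ = P₁(V₁/V₂) = 0.546×9.95 = 5.433 bar.
Adiabatic: P₂ = P₁(V₁/V₂)^γ = 0.546×9.95^(7/5) = 13.62 bar.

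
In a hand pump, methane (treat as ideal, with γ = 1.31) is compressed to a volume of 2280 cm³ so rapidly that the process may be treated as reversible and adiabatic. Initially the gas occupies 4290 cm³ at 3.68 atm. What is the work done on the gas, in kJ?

P₂ = P₁(V₁/V₂)^γ = 3.68×(4290/2280)^(1.31) = 8.423 atm.
For a reversible adiabat, W_by_gas = (P₁V₁ − P₂V₂)/(γ−1).
W_by = (372900×0.00429 − 853500×0.00228) / (0.31) = -1117 J.
W_on_gas = −W_by = 1117 J.

W ≈ 1.12 kJ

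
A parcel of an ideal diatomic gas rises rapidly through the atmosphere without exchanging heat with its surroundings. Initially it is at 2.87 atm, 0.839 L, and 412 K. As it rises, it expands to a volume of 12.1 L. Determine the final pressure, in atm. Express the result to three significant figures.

Since PV^γ is constant along a reversible adiabat, P₂ = P₁ (V₁/V₂)^γ.
γ = 7/5 for a diatomic ideal gas.
P₂ = 2.87 × (0.839/12.1)^(7/5) = 0.06843 atm.

P₂ ≈ 0.0684 atm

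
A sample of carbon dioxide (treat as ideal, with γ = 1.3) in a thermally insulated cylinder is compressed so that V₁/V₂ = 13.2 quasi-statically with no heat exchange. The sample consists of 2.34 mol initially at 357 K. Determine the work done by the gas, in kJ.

For a reversible adiabat TV^(γ−1) is constant, so T₂ = T₁ (V₁/V₂)^(γ−1).
T₂ = 357 × 13.2^(0.3) = 774.2 K.
Q = 0, so ΔU = W_on_gas = nCᵥΔT with Cᵥ = R/(γ−1) = 27.71 J/(mol·K).
ΔU = 2.34 × 27.71 × (774.2 − 357) = 27050 J.
Work done by the gas = −ΔU = -27050 J.

W ≈ -27.1 kJ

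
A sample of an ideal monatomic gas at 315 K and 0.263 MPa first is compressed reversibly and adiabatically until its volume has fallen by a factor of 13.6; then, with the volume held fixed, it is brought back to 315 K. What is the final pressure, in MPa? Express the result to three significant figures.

P₃ ≈ 3.58 MPa

For a monatomic ideal gas γ = 5/3.
Adiabatic step (PV^γ = const): P₂ = 0.263×13.6^(5/3) = 20.38 MPa; T₂ = 315×13.6^(2/3) = 1795 K.
Isochoric: P₃ = P₂(T₃/T₂) = 20.38 × (315/1795) = 3.577 MPa.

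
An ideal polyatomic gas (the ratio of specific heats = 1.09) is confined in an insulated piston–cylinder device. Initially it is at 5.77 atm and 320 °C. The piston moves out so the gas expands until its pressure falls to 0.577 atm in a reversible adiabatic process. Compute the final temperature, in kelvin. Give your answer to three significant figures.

Adiabatic: T₂/T₁ = (P₂/P₁)^((γ−1)/γ).
T₁ = 320 °C = 593.1 K.
T₂ = 593.1 × (0.577/5.77)^(0.0826) = 490.5 K.

T₂ ≈ 490 K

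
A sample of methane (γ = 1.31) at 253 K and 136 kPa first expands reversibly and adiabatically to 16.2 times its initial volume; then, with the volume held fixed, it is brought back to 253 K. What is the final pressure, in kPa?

P₃ ≈ 8.40 kPa

Adiabatic step (PV^γ = const): P₂ = 136×(1/16.2)^(1.31) = 3.541 kPa; T₂ = 253×(1/16.2)^(0.31) = 106.7 K.
Isochoric: P₃ = P₂(T₃/T₂) = 3.541 × (253/106.7) = 8.395 kPa.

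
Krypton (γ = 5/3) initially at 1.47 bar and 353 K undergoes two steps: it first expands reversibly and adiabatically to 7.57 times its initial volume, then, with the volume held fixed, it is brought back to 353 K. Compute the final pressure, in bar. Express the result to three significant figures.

Adiabatic step (PV^γ = const): P₂ = 1.47×(1/7.57)^(5/3) = 0.05037 bar; T₂ = 353×(1/7.57)^(2/3) = 91.56 K.
Isochoric: P₃ = P₂(T₃/T₂) = 0.05037 × (353/91.56) = 0.1942 bar.

P₃ ≈ 0.194 bar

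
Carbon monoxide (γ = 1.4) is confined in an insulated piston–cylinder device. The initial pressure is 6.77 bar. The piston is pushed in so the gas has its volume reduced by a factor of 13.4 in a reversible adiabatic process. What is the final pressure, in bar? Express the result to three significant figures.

Since PV^γ is constant along a reversible adiabat, P₂ = P₁ (V₁/V₂)^γ.
P₂ = 6.77 × 13.4^(1.4) = 256.2 bar.

P₂ ≈ 256 bar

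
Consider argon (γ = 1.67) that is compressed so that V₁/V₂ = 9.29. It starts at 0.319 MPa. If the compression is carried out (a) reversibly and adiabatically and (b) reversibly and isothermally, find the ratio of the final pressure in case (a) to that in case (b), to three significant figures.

P_adiabatic / P_isothermal ≈ 4.45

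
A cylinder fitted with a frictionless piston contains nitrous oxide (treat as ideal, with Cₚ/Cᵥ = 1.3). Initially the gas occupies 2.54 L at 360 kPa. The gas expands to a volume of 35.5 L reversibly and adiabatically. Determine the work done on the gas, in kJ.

P₂ = P₁(V₁/V₂)^γ = 360×(2.54/35.5)^(1.3) = 11.68 kPa.
For a reversible adiabat, W_by_gas = (P₁V₁ − P₂V₂)/(γ−1).
W_by = (360000×0.00254 − 11680×0.0355) / (0.3) = 1666 J.
W_on_gas = −W_by = -1666 J.

W ≈ -1.67 kJ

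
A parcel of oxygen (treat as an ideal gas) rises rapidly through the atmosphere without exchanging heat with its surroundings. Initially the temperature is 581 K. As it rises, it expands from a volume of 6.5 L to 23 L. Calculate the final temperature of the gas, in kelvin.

T₂ ≈ 350 K

For a reversible adiabat TV^(γ−1) is constant, so T₂ = T₁ (V₁/V₂)^(γ−1).
For a diatomic ideal gas γ = 7/5, so γ−1 = 2/5.
T₂ = 581 × (6.5/23)^(2/5) = 350.5 K.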